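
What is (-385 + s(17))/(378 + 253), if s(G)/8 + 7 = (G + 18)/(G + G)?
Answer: -7357/10727 ≈ -0.68584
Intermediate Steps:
s(G) = -56 + 4*(18 + G)/G (s(G) = -56 + 8*((G + 18)/(G + G)) = -56 + 8*((18 + G)/((2*G))) = -56 + 8*((18 + G)*(1/(2*G))) = -56 + 8*((18 + G)/(2*G)) = -56 + 4*(18 + G)/G)
(-385 + s(17))/(378 + 253) = (-385 + (-52 + 72/17))/(378 + 253) = (-385 + (-52 + 72*(1/17)))/631 = (-385 + (-52 + 72/17))*(1/631) = (-385 - 812/17)*(1/631) = -7357/17*1/631 = -7357/10727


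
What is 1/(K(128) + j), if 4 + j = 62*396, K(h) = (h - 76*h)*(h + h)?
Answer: -1/2433052 ≈ -4.1101e-7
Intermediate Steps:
K(h) = -150*h**2 (K(h) = (-75*h)*(2*h) = -150*h**2)
j = 24548 (j = -4 + 62*396 = -4 + 24552 = 24548)
1/(K(128) + j) = 1/(-150*128**2 + 24548) = 1/(-150*16384 + 24548) = 1/(-2457600 + 24548) = 1/(-2433052) = -1/2433052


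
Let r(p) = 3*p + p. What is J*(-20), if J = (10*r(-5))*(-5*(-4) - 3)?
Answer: 68000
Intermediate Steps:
r(p) = 4*p
J = -3400 (J = (10*(4*(-5)))*(-5*(-4) - 3) = (10*(-20))*(20 - 3) = -200*17 = -3400)
J*(-20) = -3400*(-20) = 68000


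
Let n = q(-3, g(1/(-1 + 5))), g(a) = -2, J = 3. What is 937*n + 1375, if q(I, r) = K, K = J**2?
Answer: 9808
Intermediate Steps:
K = 9 (K = 3**2 = 9)
q(I, r) = 9
n = 9
937*n + 1375 = 937*9 + 1375 = 8433 + 1375 = 9808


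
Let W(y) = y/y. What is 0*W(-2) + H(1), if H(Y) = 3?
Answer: 3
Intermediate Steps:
W(y) = 1
0*W(-2) + H(1) = 0*1 + 3 = 0 + 3 = 3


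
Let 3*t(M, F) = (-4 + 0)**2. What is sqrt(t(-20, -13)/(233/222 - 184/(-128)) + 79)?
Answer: sqrt(1583119055)/4417 ≈ 9.0080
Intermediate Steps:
t(M, F) = 16/3 (t(M, F) = (-4 + 0)**2/3 = (1/3)*(-4)**2 = (1/3)*16 = 16/3)
sqrt(t(-20, -13)/(233/222 - 184/(-128)) + 79) = sqrt(16/(3*(233/222 - 184/(-128))) + 79) = sqrt(16/(3*(233*(1/222) - 184*(-1/128))) + 79) = sqrt(16/(3*(233/222 + 23/16)) + 79) = sqrt(16/(3*(4417/1776)) + 79) = sqrt((16/3)*(1776/4417) + 79) = sqrt(9472/4417 + 79) = sqrt(358415/4417) = sqrt(1583119055)/4417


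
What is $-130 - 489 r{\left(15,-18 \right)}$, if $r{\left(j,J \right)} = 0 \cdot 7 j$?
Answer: $-130$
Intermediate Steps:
$r{\left(j,J \right)} = 0$
$-130 - 489 r{\left(15,-18 \right)} = -130 - 0 = -130 + 0 = -130$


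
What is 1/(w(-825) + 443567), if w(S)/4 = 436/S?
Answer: 825/365941031 ≈ 2.2545e-6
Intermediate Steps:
w(S) = 1744/S (w(S) = 4*(436/S) = 1744/S)
1/(w(-825) + 443567) = 1/(1744/(-825) + 443567) = 1/(1744*(-1/825) + 443567) = 1/(-1744/825 + 443567) = 1/(365941031/825) = 825/365941031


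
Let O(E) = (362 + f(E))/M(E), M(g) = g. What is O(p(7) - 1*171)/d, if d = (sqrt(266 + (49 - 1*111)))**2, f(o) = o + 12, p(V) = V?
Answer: -35/5576 ≈ -0.0062769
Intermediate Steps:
f(o) = 12 + o
O(E) = (374 + E)/E (O(E) = (362 + (12 + E))/E = (374 + E)/E)
d = 204 (d = (sqrt(266 + (49 - 111)))**2 = (sqrt(266 - 62))**2 = (sqrt(204))**2 = (2*sqrt(51))**2 = 204)
O(p(7) - 1*171)/d = ((374 + (7 - 1*171))/(7 - 1*171))/204 = ((374 + (7 - 171))/(7 - 171))*(1/204) = ((374 - 164)/(-164))*(1/204) = -1/164*210*(1/204) = -105/82*1/204 = -35/5576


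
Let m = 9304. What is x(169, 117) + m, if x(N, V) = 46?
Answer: 9350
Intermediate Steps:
x(169, 117) + m = 46 + 9304 = 9350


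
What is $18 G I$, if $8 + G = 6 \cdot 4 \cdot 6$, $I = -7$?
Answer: $-17136$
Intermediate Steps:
$G = 136$ ($G = -8 + 6 \cdot 4 \cdot 6 = -8 + 24 \cdot 6 = -8 + 144 = 136$)
$18 G I = 18 \cdot 136 \left(-7\right) = 18 \left(-952\right) = -17136$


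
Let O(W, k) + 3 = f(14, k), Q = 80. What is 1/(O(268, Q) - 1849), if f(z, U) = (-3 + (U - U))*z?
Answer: -1/1894 ≈ -0.00052798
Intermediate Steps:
f(z, U) = -3*z (f(z, U) = (-3 + 0)*z = -3*z)
O(W, k) = -45 (O(W, k) = -3 - 3*14 = -3 - 42 = -45)
1/(O(268, Q) - 1849) = 1/(-45 - 1849) = 1/(-1894) = -1/1894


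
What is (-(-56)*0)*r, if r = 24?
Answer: 0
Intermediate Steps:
(-(-56)*0)*r = -(-56)*0*24 = -28*0*24 = 0*24 = 0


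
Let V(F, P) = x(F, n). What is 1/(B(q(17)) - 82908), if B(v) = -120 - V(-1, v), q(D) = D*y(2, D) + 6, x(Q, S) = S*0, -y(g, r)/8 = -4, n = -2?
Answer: -1/83028 ≈ -1.2044e-5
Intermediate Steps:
y(g, r) = 32 (y(g, r) = -8*(-4) = 32)
x(Q, S) = 0
q(D) = 6 + 32*D (q(D) = D*32 + 6 = 32*D + 6 = 6 + 32*D)
V(F, P) = 0
B(v) = -120 (B(v) = -120 - 1*0 = -120 + 0 = -120)
1/(B(q(17)) - 82908) = 1/(-120 - 82908) = 1/(-83028) = -1/83028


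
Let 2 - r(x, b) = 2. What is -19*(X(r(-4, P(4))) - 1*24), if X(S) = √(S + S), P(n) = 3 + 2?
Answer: 456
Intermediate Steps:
P(n) = 5
r(x, b) = 0 (r(x, b) = 2 - 1*2 = 2 - 2 = 0)
X(S) = √2*√S (X(S) = √(2*S) = √2*√S)
-19*(X(r(-4, P(4))) - 1*24) = -19*(√2*√0 - 1*24) = -19*(√2*0 - 24) = -19*(0 - 24) = -19*(-24) = 456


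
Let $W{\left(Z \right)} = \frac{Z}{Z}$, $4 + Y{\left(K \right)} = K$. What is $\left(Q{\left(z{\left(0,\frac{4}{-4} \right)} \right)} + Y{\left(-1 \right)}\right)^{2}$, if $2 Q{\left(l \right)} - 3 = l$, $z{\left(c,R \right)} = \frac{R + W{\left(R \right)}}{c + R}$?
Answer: $\frac{49}{4} \approx 12.25$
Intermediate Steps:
$Y{\left(K \right)} = -4 + K$
$W{\left(Z \right)} = 1$
$z{\left(c,R \right)} = \frac{1 + R}{R + c}$ ($z{\left(c,R \right)} = \frac{R + 1}{c + R} = \frac{1 + R}{R + c}$)
$Q{\left(l \right)} = \frac{3}{2} + \frac{l}{2}$
$\left(Q{\left(z{\left(0,\frac{4}{-4} \right)} \right)} + Y{\left(-1 \right)}\right)^{2} = \left(\left(\frac{3}{2} + \frac{\frac{1}{\frac{4}{-4} + 0} \left(1 + \frac{4}{-4}\right)}{2}\right) - 5\right)^{2} = \left(\left(\frac{3}{2} + \frac{\frac{1}{4 \left(- \frac{1}{4}\right) + 0} \left(1 + 4 \left(- \frac{1}{4}\right)\right)}{2}\right) - 5\right)^{2} = \left(\left(\frac{3}{2} + \frac{\frac{1}{-1 + 0} \left(1 - 1\right)}{2}\right) - 5\right)^{2} = \left(\left(\frac{3}{2} + \frac{\frac{1}{-1} \cdot 0}{2}\right) - 5\right)^{2} = \left(\left(\frac{3}{2} + \frac{\left(-1\right) 0}{2}\right) - 5\right)^{2} = \left(\left(\frac{3}{2} + \frac{1}{2} \cdot 0\right) - 5\right)^{2} = \left(\left(\frac{3}{2} + 0\right) - 5\right)^{2} = \left(\frac{3}{2} - 5\right)^{2} = \left(- \frac{7}{2}\right)^{2} = \frac{49}{4}$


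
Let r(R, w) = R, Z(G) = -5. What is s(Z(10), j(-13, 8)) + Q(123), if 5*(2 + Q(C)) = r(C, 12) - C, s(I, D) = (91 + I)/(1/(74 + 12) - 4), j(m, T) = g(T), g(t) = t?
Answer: -8082/343 ≈ -23.563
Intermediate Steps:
j(m, T) = T
s(I, D) = -1118/49 - 86*I/343 (s(I, D) = (91 + I)/(1/86 - 4) = (91 + I)/(-343/86) = (91 + I)*(-86/343) = -1118/49 - 86*I/343)
Q(C) = -2 (Q(C) = -2 + (C - C)/5 = -2 + (⅕)*0 = -2 + 0 = -2)
s(Z(10), j(-13, 8)) + Q(123) = (-1118/49 - 86/343*(-5)) - 2 = (-1118/49 + 430/343) - 2 = -7396/343 - 2 = -8082/343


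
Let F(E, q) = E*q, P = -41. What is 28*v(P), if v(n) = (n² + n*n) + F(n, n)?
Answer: 141204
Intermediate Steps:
v(n) = 3*n² (v(n) = (n² + n*n) + n*n = (n² + n²) + n² = 2*n² + n² = 3*n²)
28*v(P) = 28*(3*(-41)²) = 28*(3*1681) = 28*5043 = 141204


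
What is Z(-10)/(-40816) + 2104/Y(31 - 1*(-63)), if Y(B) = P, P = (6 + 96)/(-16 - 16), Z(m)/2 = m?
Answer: -343507201/520404 ≈ -660.08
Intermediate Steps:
Z(m) = 2*m
P = -51/16 (P = 102/(-32) = 102*(-1/32) = -51/16 ≈ -3.1875)
Y(B) = -51/16
Z(-10)/(-40816) + 2104/Y(31 - 1*(-63)) = (2*(-10))/(-40816) + 2104/(-51/16) = -20*(-1/40816) + 2104*(-16/51) = 5/10204 - 33664/51 = -343507201/520404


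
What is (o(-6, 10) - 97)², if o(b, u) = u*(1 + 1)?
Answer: 5929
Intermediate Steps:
o(b, u) = 2*u (o(b, u) = u*2 = 2*u)
(o(-6, 10) - 97)² = (2*10 - 97)² = (20 - 97)² = (-77)² = 5929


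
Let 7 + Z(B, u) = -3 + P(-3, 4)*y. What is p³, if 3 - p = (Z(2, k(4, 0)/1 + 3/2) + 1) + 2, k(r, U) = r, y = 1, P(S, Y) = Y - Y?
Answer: 1000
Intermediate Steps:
P(S, Y) = 0
Z(B, u) = -10 (Z(B, u) = -7 + (-3 + 0*1) = -7 + (-3 + 0) = -7 - 3 = -10)
p = 10 (p = 3 - ((-10 + 1) + 2) = 3 - (-9 + 2) = 3 - 1*(-7) = 3 + 7 = 10)
p³ = 10³ = 1000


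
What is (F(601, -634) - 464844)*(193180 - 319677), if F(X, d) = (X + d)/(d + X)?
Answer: 58801244971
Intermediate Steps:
F(X, d) = 1 (F(X, d) = (X + d)/(X + d) = 1)
(F(601, -634) - 464844)*(193180 - 319677) = (1 - 464844)*(193180 - 319677) = -464843*(-126497) = 58801244971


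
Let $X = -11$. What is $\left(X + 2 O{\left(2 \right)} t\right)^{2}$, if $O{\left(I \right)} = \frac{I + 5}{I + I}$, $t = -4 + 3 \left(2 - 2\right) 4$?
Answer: $625$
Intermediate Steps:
$t = -4$ ($t = -4 + 3 \cdot 0 \cdot 4 = -4 + 3 \cdot 0 = -4 + 0 = -4$)
$O{\left(I \right)} = \frac{5 + I}{2 I}$
$\left(X + 2 O{\left(2 \right)} t\right)^{2} = \left(-11 + 2 \frac{5 + 2}{2 \cdot 2} \left(-4\right)\right)^{2} = \left(-11 + 2 \cdot \frac{1}{2} \cdot \frac{1}{2} \cdot 7 \left(-4\right)\right)^{2} = \left(-11 + 2 \cdot \frac{7}{4} \left(-4\right)\right)^{2} = \left(-11 + \frac{7}{2} \left(-4\right)\right)^{2} = \left(-11 - 14\right)^{2} = \left(-25\right)^{2} = 625$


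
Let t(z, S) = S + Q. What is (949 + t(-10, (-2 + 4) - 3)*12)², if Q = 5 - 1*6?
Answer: 855625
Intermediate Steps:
Q = -1 (Q = 5 - 6 = -1)
t(z, S) = -1 + S (t(z, S) = S - 1 = -1 + S)
(949 + t(-10, (-2 + 4) - 3)*12)² = (949 + (-1 + ((-2 + 4) - 3))*12)² = (949 + (-1 + (2 - 3))*12)² = (949 + (-1 - 1)*12)² = (949 - 2*12)² = (949 - 24)² = 925² = 855625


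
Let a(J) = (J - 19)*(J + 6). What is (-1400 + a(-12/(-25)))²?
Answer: 902511400036/390625 ≈ 2.3104e+6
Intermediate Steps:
a(J) = (-19 + J)*(6 + J)
(-1400 + a(-12/(-25)))² = (-1400 + (-114 + (-12/(-25))² - (-156)/(-25)))² = (-1400 + (-114 + (-12*(-1/25))² - (-156)*(-1)/25))² = (-1400 + (-114 + (12/25)² - 13*12/25))² = (-1400 + (-114 + 144/625 - 156/25))² = (-1400 - 75006/625)² = (-950006/625)² = 902511400036/390625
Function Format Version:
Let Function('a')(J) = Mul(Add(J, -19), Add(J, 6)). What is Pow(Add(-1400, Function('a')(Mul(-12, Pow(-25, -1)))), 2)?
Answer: Rational(902511400036, 390625) ≈ 2.3104e+6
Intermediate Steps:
Function('a')(J) = Mul(Add(-19, J), Add(6, J))
Pow(Add(-1400, Function('a')(Mul(-12, Pow(-25, -1)))), 2) = Pow(Add(-1400, Add(-114, Pow(Mul(-12, Pow(-25, -1)), 2), Mul(-13, Mul(-12, Pow(-25, -1))))), 2) = Pow(Add(-1400, Add(-114, Pow(Mul(-12, Rational(-1, 25)), 2), Mul(-13, Mul(-12, Rational(-1, 25))))), 2) = Pow(Add(-1400, Add(-114, Pow(Rational(12, 25), 2), Mul(-13, Rational(12, 25)))), 2) = Pow(Add(-1400, Add(-114, Rational(144, 625), Rational(-156, 25))), 2) = Pow(Add(-1400, Rational(-75006, 625)), 2) = Pow(Rational(-950006, 625), 2) = Rational(902511400036, 390625)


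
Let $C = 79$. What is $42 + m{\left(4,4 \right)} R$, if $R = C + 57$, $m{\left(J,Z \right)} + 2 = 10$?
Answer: $1130$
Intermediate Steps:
$m{\left(J,Z \right)} = 8$ ($m{\left(J,Z \right)} = -2 + 10 = 8$)
$R = 136$ ($R = 79 + 57 = 136$)
$42 + m{\left(4,4 \right)} R = 42 + 8 \cdot 136 = 42 + 1088 = 1130$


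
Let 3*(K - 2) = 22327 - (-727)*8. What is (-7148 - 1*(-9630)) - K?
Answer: -6901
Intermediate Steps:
K = 9383 (K = 2 + (22327 - (-727)*8)/3 = 2 + (22327 - 1*(-5816))/3 = 2 + (22327 + 5816)/3 = 2 + (1/3)*28143 = 2 + 9381 = 9383)
(-7148 - 1*(-9630)) - K = (-7148 - 1*(-9630)) - 1*9383 = (-7148 + 9630) - 9383 = 2482 - 9383 = -6901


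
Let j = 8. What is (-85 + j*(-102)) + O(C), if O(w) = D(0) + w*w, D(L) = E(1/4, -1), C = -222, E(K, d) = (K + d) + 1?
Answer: 193533/4 ≈ 48383.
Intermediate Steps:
E(K, d) = 1 + K + d
D(L) = 1/4 (D(L) = 1 + 1/4 - 1 = 1/4)
O(w) = 1/4 + w**2 (O(w) = 1/4 + w*w = 1/4 + w**2)
(-85 + j*(-102)) + O(C) = (-85 + 8*(-102)) + (1/4 + (-222)**2) = (-85 - 816) + (1/4 + 49284) = -901 + 197137/4 = 193533/4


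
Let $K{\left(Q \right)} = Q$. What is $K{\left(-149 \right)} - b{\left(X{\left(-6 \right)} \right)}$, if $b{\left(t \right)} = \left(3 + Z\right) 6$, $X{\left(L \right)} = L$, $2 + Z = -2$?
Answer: $-143$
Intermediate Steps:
$Z = -4$ ($Z = -2 - 2 = -4$)
$b{\left(t \right)} = -6$ ($b{\left(t \right)} = \left(3 - 4\right) 6 = \left(-1\right) 6 = -6$)
$K{\left(-149 \right)} - b{\left(X{\left(-6 \right)} \right)} = -149 - -6 = -149 + 6 = -143$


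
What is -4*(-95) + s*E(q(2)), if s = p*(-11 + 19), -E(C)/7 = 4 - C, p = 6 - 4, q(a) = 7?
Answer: 716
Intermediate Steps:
p = 2
E(C) = -28 + 7*C (E(C) = -7*(4 - C) = -28 + 7*C)
s = 16 (s = 2*(-11 + 19) = 2*8 = 16)
-4*(-95) + s*E(q(2)) = -4*(-95) + 16*(-28 + 7*7) = 380 + 16*(-28 + 49) = 380 + 16*21 = 380 + 336 = 716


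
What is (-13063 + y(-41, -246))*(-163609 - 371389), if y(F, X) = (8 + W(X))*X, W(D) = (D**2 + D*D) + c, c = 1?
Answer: 15937135136702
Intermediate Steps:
W(D) = 1 + 2*D**2 (W(D) = (D**2 + D*D) + 1 = (D**2 + D**2) + 1 = 2*D**2 + 1 = 1 + 2*D**2)
y(F, X) = X*(9 + 2*X**2) (y(F, X) = (8 + (1 + 2*X**2))*X = (9 + 2*X**2)*X = X*(9 + 2*X**2))
(-13063 + y(-41, -246))*(-163609 - 371389) = (-13063 - 246*(9 + 2*(-246)**2))*(-163609 - 371389) = (-13063 - 246*(9 + 2*60516))*(-534998) = (-13063 - 246*(9 + 121032))*(-534998) = (-13063 - 246*121041)*(-534998) = (-13063 - 29776086)*(-534998) = -29789149*(-534998) = 15937135136702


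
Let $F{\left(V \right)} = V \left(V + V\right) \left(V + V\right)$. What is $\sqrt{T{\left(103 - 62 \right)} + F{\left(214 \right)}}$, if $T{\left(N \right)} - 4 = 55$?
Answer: $3 \sqrt{4355715} \approx 6261.1$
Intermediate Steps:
$T{\left(N \right)} = 59$ ($T{\left(N \right)} = 4 + 55 = 59$)
$F{\left(V \right)} = 4 V^{3}$ ($F{\left(V \right)} = V 2 V 2 V = V 4 V^{2} = 4 V^{3}$)
$\sqrt{T{\left(103 - 62 \right)} + F{\left(214 \right)}} = \sqrt{59 + 4 \cdot 214^{3}} = \sqrt{59 + 4 \cdot 9800344} = \sqrt{59 + 39201376} = \sqrt{39201435} = 3 \sqrt{4355715}$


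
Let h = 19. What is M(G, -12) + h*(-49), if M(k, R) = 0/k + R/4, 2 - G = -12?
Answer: -934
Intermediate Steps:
G = 14 (G = 2 - 1*(-12) = 2 + 12 = 14)
M(k, R) = R/4 (M(k, R) = 0 + R*(1/4) = 0 + R/4 = R/4)
M(G, -12) + h*(-49) = (1/4)*(-12) + 19*(-49) = -3 - 931 = -934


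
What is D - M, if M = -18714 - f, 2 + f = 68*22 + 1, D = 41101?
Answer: 61310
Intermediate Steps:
f = 1495 (f = -2 + (68*22 + 1) = -2 + (1496 + 1) = -2 + 1497 = 1495)
M = -20209 (M = -18714 - 1*1495 = -18714 - 1495 = -20209)
D - M = 41101 - 1*(-20209) = 41101 + 20209 = 61310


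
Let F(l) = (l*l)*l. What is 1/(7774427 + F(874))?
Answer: 1/675402051 ≈ 1.4806e-9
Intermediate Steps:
F(l) = l³ (F(l) = l²*l = l³)
1/(7774427 + F(874)) = 1/(7774427 + 874³) = 1/(7774427 + 667627624) = 1/675402051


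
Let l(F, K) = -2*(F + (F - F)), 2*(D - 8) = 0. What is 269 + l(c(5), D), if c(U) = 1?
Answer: 267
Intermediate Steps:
D = 8 (D = 8 + (½)*0 = 8 + 0 = 8)
l(F, K) = -2*F (l(F, K) = -2*(F + 0) = -2*F)
269 + l(c(5), D) = 269 - 2*1 = 269 - 2 = 267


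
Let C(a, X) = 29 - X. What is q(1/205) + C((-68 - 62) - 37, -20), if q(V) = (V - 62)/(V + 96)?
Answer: 951660/19681 ≈ 48.354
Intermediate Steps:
q(V) = (-62 + V)/(96 + V)
q(1/205) + C((-68 - 62) - 37, -20) = (-62 + 1/205)/(96 + 1/205) + (29 - 1*(-20)) = (-62 + 1/205)/(96 + 1/205) + (29 + 20) = -12709/205/(19681/205) + 49 = (205/19681)*(-12709/205) + 49 = -12709/19681 + 49 = 951660/19681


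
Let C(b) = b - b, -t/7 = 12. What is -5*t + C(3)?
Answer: 420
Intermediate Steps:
t = -84 (t = -7*12 = -84)
C(b) = 0
-5*t + C(3) = -5*(-84) + 0 = 420 + 0 = 420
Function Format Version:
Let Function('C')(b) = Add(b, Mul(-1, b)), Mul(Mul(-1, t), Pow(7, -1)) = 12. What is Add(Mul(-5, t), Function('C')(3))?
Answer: 420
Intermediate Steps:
t = -84 (t = Mul(-7, 12) = -84)
Function('C')(b) = 0
Add(Mul(-5, t), Function('C')(3)) = Add(Mul(-5, -84), 0) = Add(420, 0) = 420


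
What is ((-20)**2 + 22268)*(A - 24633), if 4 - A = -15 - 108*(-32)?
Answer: -636290760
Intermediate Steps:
A = -3437 (A = 4 - (-15 - 108*(-32)) = 4 - (-15 + 3456) = 4 - 1*3441 = 4 - 3441 = -3437)
((-20)**2 + 22268)*(A - 24633) = ((-20)**2 + 22268)*(-3437 - 24633) = (400 + 22268)*(-28070) = 22668*(-28070) = -636290760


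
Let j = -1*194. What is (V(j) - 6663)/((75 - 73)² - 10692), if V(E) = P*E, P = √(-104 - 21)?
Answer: 6663/10688 + 485*I*√5/5344 ≈ 0.62341 + 0.20294*I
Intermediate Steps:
P = 5*I*√5 (P = √(-125) = 5*I*√5 ≈ 11.18*I)
j = -194
V(E) = 5*I*E*√5 (V(E) = (5*I*√5)*E = 5*I*E*√5)
(V(j) - 6663)/((75 - 73)² - 10692) = (5*I*(-194)*√5 - 6663)/((75 - 73)² - 10692) = (-970*I*√5 - 6663)/(2² - 10692) = (-6663 - 970*I*√5)/(4 - 10692) = (-6663 - 970*I*√5)/(-10688) = (-6663 - 970*I*√5)*(-1/10688) = 6663/10688 + 485*I*√5/5344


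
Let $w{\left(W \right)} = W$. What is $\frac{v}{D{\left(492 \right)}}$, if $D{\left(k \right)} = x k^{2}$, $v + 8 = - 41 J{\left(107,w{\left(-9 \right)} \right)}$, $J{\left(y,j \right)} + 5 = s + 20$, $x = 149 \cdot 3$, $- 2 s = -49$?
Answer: $- \frac{1085}{72135072} \approx -1.5041 \cdot 10^{-5}$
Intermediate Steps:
$s = \frac{49}{2}$ ($s = \left(- \frac{1}{2}\right) \left(-49\right) = \frac{49}{2} \approx 24.5$)
$x = 447$
$J{\left(y,j \right)} = \frac{79}{2}$ ($J{\left(y,j \right)} = -5 + \left(\frac{49}{2} + 20\right) = -5 + \frac{89}{2} = \frac{79}{2}$)
$v = - \frac{3255}{2}$ ($v = -8 - \frac{3239}{2} = - \frac{3255}{2} \approx -1627.5$)
$D{\left(k \right)} = 447 k^{2}$
$\frac{v}{D{\left(492 \right)}} = - \frac{3255}{2 \cdot 447 \cdot 492^{2}} = - \frac{3255}{2 \cdot 447 \cdot 242064} = - \frac{3255}{2 \cdot 108202608} = \left(- \frac{3255}{2}\right) \frac{1}{108202608} = - \frac{1085}{72135072}$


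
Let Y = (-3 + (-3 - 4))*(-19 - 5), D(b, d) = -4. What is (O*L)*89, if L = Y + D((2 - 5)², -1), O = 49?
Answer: 1029196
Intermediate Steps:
Y = 240 (Y = (-3 - 7)*(-24) = -10*(-24) = 240)
L = 236 (L = 240 - 4 = 236)
(O*L)*89 = (49*236)*89 = 11564*89 = 1029196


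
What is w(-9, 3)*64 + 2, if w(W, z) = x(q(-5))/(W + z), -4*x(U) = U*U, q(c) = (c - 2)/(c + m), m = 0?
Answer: 542/75 ≈ 7.2267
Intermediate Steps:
q(c) = (-2 + c)/c (q(c) = (c - 2)/(c + 0) = (-2 + c)/c)
x(U) = -U**2/4 (x(U) = -U*U/4 = -U**2/4)
w(W, z) = -49/(100*(W + z)) (w(W, z) = (-(-2 - 5)**2/25/4)/(W + z) = (-(-1/5*(-7))**2/4)/(W + z) = (-(7/5)**2/4)/(W + z) = (-1/4*49/25)/(W + z) = -49/(100*(W + z)))
w(-9, 3)*64 + 2 = -49/(100*(-9) + 100*3)*64 + 2 = -49/(-900 + 300)*64 + 2 = -49/(-600)*64 + 2 = -49*(-1/600)*64 + 2 = (49/600)*64 + 2 = 392/75 + 2 = 542/75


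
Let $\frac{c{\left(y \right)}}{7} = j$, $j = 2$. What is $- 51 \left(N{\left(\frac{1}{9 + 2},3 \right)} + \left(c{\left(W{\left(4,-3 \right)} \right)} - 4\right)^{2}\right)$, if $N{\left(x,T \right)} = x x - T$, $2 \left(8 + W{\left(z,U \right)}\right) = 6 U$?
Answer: $- \frac{598638}{121} \approx -4947.4$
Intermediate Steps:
$W{\left(z,U \right)} = -8 + 3 U$ ($W{\left(z,U \right)} = -8 + \frac{6 U}{2} = -8 + 3 U$)
$c{\left(y \right)} = 14$ ($c{\left(y \right)} = 7 \cdot 2 = 14$)
$N{\left(x,T \right)} = x^{2} - T$
$- 51 \left(N{\left(\frac{1}{9 + 2},3 \right)} + \left(c{\left(W{\left(4,-3 \right)} \right)} - 4\right)^{2}\right) = - 51 \left(\left(\left(\frac{1}{9 + 2}\right)^{2} - 3\right) + \left(14 - 4\right)^{2}\right) = - 51 \left(\left(\left(\frac{1}{11}\right)^{2} - 3\right) + 10^{2}\right) = - 51 \left(\left(\left(\frac{1}{11}\right)^{2} - 3\right) + 100\right) = - 51 \left(\left(\frac{1}{121} - 3\right) + 100\right) = - 51 \left(- \frac{362}{121} + 100\right) = \left(-51\right) \frac{11738}{121} = - \frac{598638}{121}$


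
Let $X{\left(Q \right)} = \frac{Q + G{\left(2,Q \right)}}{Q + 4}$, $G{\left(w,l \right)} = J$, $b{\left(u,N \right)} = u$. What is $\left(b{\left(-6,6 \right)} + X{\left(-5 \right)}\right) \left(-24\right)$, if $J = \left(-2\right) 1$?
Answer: $-24$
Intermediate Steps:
$J = -2$
$G{\left(w,l \right)} = -2$
$X{\left(Q \right)} = \frac{-2 + Q}{4 + Q}$ ($X{\left(Q \right)} = \frac{Q - 2}{Q + 4} = \frac{-2 + Q}{4 + Q}$)
$\left(b{\left(-6,6 \right)} + X{\left(-5 \right)}\right) \left(-24\right) = \left(-6 + \frac{-2 - 5}{4 - 5}\right) \left(-24\right) = \left(-6 + \frac{1}{-1} \left(-7\right)\right) \left(-24\right) = \left(-6 - -7\right) \left(-24\right) = \left(-6 + 7\right) \left(-24\right) = 1 \left(-24\right) = -24$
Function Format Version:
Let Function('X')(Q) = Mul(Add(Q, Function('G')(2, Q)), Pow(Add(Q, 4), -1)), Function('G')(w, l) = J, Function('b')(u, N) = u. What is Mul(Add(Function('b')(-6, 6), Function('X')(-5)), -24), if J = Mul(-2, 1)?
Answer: -24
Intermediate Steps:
J = -2
Function('G')(w, l) = -2
Function('X')(Q) = Mul(Pow(Add(4, Q), -1), Add(-2, Q)) (Function('X')(Q) = Mul(Add(Q, -2), Pow(Add(Q, 4), -1)) = Mul(Add(-2, Q), Pow(Add(4, Q), -1)) = Mul(Pow(Add(4, Q), -1), Add(-2, Q)))
Mul(Add(Function('b')(-6, 6), Function('X')(-5)), -24) = Mul(Add(-6, Mul(Pow(Add(4, -5), -1), Add(-2, -5))), -24) = Mul(Add(-6, Mul(Pow(-1, -1), -7)), -24) = Mul(Add(-6, Mul(-1, -7)), -24) = Mul(Add(-6, 7), -24) = Mul(1, -24) = -24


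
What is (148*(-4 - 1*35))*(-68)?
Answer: 392496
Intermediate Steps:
(148*(-4 - 1*35))*(-68) = (148*(-4 - 35))*(-68) = (148*(-39))*(-68) = -5772*(-68) = 392496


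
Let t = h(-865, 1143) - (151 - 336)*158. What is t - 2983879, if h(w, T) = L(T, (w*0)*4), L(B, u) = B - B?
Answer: -2954649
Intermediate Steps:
L(B, u) = 0
h(w, T) = 0
t = 29230 (t = 0 - (151 - 336)*158 = 0 - (-185)*158 = 0 - 1*(-29230) = 0 + 29230 = 29230)
t - 2983879 = 29230 - 2983879 = -2954649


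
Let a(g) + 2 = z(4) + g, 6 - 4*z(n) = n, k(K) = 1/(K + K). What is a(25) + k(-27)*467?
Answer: 401/27 ≈ 14.852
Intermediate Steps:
k(K) = 1/(2*K)
z(n) = 3/2 - n/4
a(g) = -3/2 + g (a(g) = -2 + ((3/2 - ¼*4) + g) = -2 + ((3/2 - 1) + g) = -2 + (½ + g) = -3/2 + g)
a(25) + k(-27)*467 = (-3/2 + 25) + ((½)/(-27))*467 = 47/2 + ((½)*(-1/27))*467 = 47/2 - 1/54*467 = 47/2 - 467/54 = 401/27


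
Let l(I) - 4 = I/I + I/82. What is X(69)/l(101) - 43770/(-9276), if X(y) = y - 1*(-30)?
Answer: 16278173/790006 ≈ 20.605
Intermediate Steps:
X(y) = 30 + y (X(y) = y + 30 = 30 + y)
l(I) = 5 + I/82 (l(I) = 4 + (I/I + I/82) = 4 + (1 + I*(1/82)) = 4 + (1 + I/82) = 5 + I/82)
X(69)/l(101) - 43770/(-9276) = (30 + 69)/(5 + (1/82)*101) - 43770/(-9276) = 99/(5 + 101/82) - 43770*(-1/9276) = 99/(511/82) + 7295/1546 = 99*(82/511) + 7295/1546 = 8118/511 + 7295/1546 = 16278173/790006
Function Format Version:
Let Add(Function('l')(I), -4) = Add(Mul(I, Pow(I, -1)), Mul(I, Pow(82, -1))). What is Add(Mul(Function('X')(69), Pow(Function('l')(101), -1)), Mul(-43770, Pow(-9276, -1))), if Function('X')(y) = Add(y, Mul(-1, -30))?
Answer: Rational(16278173, 790006) ≈ 20.605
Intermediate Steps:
Function('X')(y) = Add(30, y) (Function('X')(y) = Add(y, 30) = Add(30, y))
Function('l')(I) = Add(5, Mul(Rational(1, 82), I)) (Function('l')(I) = Add(4, Add(Mul(I, Pow(I, -1)), Mul(I, Pow(82, -1)))) = Add(4, Add(1, Mul(I, Rational(1, 82)))) = Add(4, Add(1, Mul(Rational(1, 82), I))) = Add(5, Mul(Rational(1, 82), I)))
Add(Mul(Function('X')(69), Pow(Function('l')(101), -1)), Mul(-43770, Pow(-9276, -1))) = Add(Mul(Add(30, 69), Pow(Add(5, Mul(Rational(1, 82), 101)), -1)), Mul(-43770, Pow(-9276, -1))) = Add(Mul(99, Pow(Add(5, Rational(101, 82)), -1)), Mul(-43770, Rational(-1, 9276))) = Add(Mul(99, Pow(Rational(511, 82), -1)), Rational(7295, 1546)) = Add(Mul(99, Rational(82, 511)), Rational(7295, 1546)) = Add(Rational(8118, 511), Rational(7295, 1546)) = Rational(16278173, 790006)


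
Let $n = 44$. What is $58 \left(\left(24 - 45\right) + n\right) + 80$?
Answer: $1414$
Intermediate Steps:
$58 \left(\left(24 - 45\right) + n\right) + 80 = 58 \left(\left(24 - 45\right) + 44\right) + 80 = 58 \left(-21 + 44\right) + 80 = 58 \cdot 23 + 80 = 1334 + 80 = 1414$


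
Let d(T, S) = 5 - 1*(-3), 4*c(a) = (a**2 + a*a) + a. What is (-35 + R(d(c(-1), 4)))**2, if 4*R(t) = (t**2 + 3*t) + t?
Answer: 121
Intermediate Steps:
c(a) = a**2/2 + a/4 (c(a) = ((a**2 + a*a) + a)/4 = ((a**2 + a**2) + a)/4 = (2*a**2 + a)/4 = (a + 2*a**2)/4 = a**2/2 + a/4)
d(T, S) = 8 (d(T, S) = 5 + 3 = 8)
R(t) = t + t**2/4 (R(t) = ((t**2 + 3*t) + t)/4 = (t**2 + 4*t)/4 = t + t**2/4)
(-35 + R(d(c(-1), 4)))**2 = (-35 + (1/4)*8*(4 + 8))**2 = (-35 + (1/4)*8*12)**2 = (-35 + 24)**2 = (-11)**2 = 121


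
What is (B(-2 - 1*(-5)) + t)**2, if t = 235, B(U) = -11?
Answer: 50176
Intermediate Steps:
(B(-2 - 1*(-5)) + t)**2 = (-11 + 235)**2 = 224**2 = 50176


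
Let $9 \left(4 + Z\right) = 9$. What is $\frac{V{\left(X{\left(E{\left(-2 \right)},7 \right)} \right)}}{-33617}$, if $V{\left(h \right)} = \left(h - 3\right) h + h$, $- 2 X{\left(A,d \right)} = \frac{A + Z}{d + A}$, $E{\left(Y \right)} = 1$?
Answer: $\frac{15}{2151488} \approx 6.9719 \cdot 10^{-6}$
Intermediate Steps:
$Z = -3$ ($Z = -4 + \frac{1}{9} \cdot 9 = -4 + 1 = -3$)
$X{\left(A,d \right)} = - \frac{-3 + A}{2 \left(A + d\right)}$ ($X{\left(A,d \right)} = - \frac{\left(A - 3\right) \frac{1}{d + A}}{2} = - \frac{\left(-3 + A\right) \frac{1}{A + d}}{2} = - \frac{\frac{1}{A + d} \left(-3 + A\right)}{2} = - \frac{-3 + A}{2 \left(A + d\right)}$)
$V{\left(h \right)} = h + h \left(-3 + h\right)$ ($V{\left(h \right)} = \left(-3 + h\right) h + h = h \left(-3 + h\right) + h = h + h \left(-3 + h\right)$)
$\frac{V{\left(X{\left(E{\left(-2 \right)},7 \right)} \right)}}{-33617} = \frac{\frac{3 - 1}{2 \left(1 + 7\right)} \left(-2 + \frac{3 - 1}{2 \left(1 + 7\right)}\right)}{-33617} = \frac{3 - 1}{2 \cdot 8} \left(-2 + \frac{3 - 1}{2 \cdot 8}\right) \left(- \frac{1}{33617}\right) = \frac{1}{2} \cdot \frac{1}{8} \cdot 2 \left(-2 + \frac{1}{2} \cdot \frac{1}{8} \cdot 2\right) \left(- \frac{1}{33617}\right) = \frac{-2 + \frac{1}{8}}{8} \left(- \frac{1}{33617}\right) = \frac{1}{8} \left(- \frac{15}{8}\right) \left(- \frac{1}{33617}\right) = \left(- \frac{15}{64}\right) \left(- \frac{1}{33617}\right) = \frac{15}{2151488}$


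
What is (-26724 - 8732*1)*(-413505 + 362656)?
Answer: 1802902144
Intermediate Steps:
(-26724 - 8732*1)*(-413505 + 362656) = (-26724 - 8732)*(-50849) = -35456*(-50849) = 1802902144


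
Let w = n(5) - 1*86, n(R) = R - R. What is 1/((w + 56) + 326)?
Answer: 1/296 ≈ 0.0033784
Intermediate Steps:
n(R) = 0
w = -86 (w = 0 - 1*86 = 0 - 86 = -86)
1/((w + 56) + 326) = 1/((-86 + 56) + 326) = 1/(-30 + 326) = 1/296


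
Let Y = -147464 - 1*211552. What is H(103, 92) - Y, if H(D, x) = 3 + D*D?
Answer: 369628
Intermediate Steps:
H(D, x) = 3 + D**2
Y = -359016 (Y = -147464 - 211552 = -359016)
H(103, 92) - Y = (3 + 103**2) - 1*(-359016) = (3 + 10609) + 359016 = 10612 + 359016 = 369628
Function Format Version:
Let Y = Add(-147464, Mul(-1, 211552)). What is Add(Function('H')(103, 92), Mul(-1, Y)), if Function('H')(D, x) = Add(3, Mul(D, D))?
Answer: 369628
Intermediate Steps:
Function('H')(D, x) = Add(3, Pow(D, 2))
Y = -359016 (Y = Add(-147464, -211552) = -359016)
Add(Function('H')(103, 92), Mul(-1, Y)) = Add(Add(3, Pow(103, 2)), Mul(-1, -359016)) = Add(Add(3, 10609), 359016) = Add(10612, 359016) = 369628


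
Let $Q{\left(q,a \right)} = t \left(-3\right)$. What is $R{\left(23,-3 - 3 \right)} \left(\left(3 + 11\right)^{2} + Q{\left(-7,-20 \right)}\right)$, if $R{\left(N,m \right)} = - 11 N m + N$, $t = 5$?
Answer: $278921$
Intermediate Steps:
$Q{\left(q,a \right)} = -15$ ($Q{\left(q,a \right)} = 5 \left(-3\right) = -15$)
$R{\left(N,m \right)} = N - 11 N m$ ($R{\left(N,m \right)} = - 11 N m + N = N - 11 N m$)
$R{\left(23,-3 - 3 \right)} \left(\left(3 + 11\right)^{2} + Q{\left(-7,-20 \right)}\right) = 23 \left(1 - 11 \left(-3 - 3\right)\right) \left(\left(3 + 11\right)^{2} - 15\right) = 23 \left(1 - -66\right) \left(14^{2} - 15\right) = 23 \left(1 + 66\right) \left(196 - 15\right) = 23 \cdot 67 \cdot 181 = 1541 \cdot 181 = 278921$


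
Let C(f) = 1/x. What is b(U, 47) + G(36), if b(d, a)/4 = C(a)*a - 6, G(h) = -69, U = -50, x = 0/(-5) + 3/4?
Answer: 473/3 ≈ 157.67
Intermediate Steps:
x = 3/4 (x = 0*(-1/5) + 3*(1/4) = 0 + 3/4 = 3/4 ≈ 0.75000)
C(f) = 4/3 (C(f) = 1/(3/4) = 4/3)
b(d, a) = -24 + 16*a/3 (b(d, a) = 4*(4*a/3 - 6) = 4*(-6 + 4*a/3) = -24 + 16*a/3)
b(U, 47) + G(36) = (-24 + (16/3)*47) - 69 = (-24 + 752/3) - 69 = 680/3 - 69 = 473/3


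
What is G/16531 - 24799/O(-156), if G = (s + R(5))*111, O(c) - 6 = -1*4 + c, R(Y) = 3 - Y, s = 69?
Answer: 411097567/2545774 ≈ 161.48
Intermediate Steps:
O(c) = 2 + c (O(c) = 6 + (-1*4 + c) = 6 + (-4 + c) = 2 + c)
G = 7437 (G = (69 + (3 - 1*5))*111 = (69 + (3 - 5))*111 = (69 - 2)*111 = 67*111 = 7437)
G/16531 - 24799/O(-156) = 7437/16531 - 24799/(2 - 156) = 7437*(1/16531) - 24799/(-154) = 7437/16531 - 24799*(-1/154) = 7437/16531 + 24799/154 = 411097567/2545774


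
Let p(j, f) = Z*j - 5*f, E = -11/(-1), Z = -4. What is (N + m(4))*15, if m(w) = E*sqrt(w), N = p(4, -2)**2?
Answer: 870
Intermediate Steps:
E = 11 (E = -11*(-1) = 11)
p(j, f) = -5*f - 4*j (p(j, f) = -4*j - 5*f = -5*f - 4*j)
N = 36 (N = (-5*(-2) - 4*4)**2 = (10 - 16)**2 = (-6)**2 = 36)
m(w) = 11*sqrt(w)
(N + m(4))*15 = (36 + 11*sqrt(4))*15 = (36 + 11*2)*15 = (36 + 22)*15 = 58*15 = 870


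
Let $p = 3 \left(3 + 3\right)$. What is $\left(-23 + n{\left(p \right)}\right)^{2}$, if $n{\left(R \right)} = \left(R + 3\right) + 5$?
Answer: $9$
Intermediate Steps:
$p = 18$ ($p = 3 \cdot 6 = 18$)
$n{\left(R \right)} = 8 + R$ ($n{\left(R \right)} = \left(3 + R\right) + 5 = 8 + R$)
$\left(-23 + n{\left(p \right)}\right)^{2} = \left(-23 + \left(8 + 18\right)\right)^{2} = \left(-23 + 26\right)^{2} = 3^{2} = 9$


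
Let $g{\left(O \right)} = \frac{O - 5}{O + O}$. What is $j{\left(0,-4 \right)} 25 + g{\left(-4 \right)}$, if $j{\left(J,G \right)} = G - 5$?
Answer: $- \frac{1791}{8} \approx -223.88$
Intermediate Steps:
$g{\left(O \right)} = \frac{-5 + O}{2 O}$
$j{\left(J,G \right)} = -5 + G$
$j{\left(0,-4 \right)} 25 + g{\left(-4 \right)} = \left(-5 - 4\right) 25 + \frac{-5 - 4}{2 \left(-4\right)} = \left(-9\right) 25 + \frac{1}{2} \left(- \frac{1}{4}\right) \left(-9\right) = -225 + \frac{9}{8} = - \frac{1791}{8}$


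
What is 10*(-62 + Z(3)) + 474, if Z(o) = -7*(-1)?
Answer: -76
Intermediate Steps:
Z(o) = 7
10*(-62 + Z(3)) + 474 = 10*(-62 + 7) + 474 = 10*(-55) + 474 = -550 + 474 = -76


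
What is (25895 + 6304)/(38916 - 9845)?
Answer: 32199/29071 ≈ 1.1076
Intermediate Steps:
(25895 + 6304)/(38916 - 9845) = 32199/29071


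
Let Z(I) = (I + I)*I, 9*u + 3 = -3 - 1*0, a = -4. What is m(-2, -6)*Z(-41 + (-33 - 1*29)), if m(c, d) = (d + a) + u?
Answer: -678976/3 ≈ -2.2633e+5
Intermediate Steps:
u = -⅔ (u = -⅓ + (-3 - 1*0)/9 = -⅓ + (-3 + 0)/9 = -⅓ + (⅑)*(-3) = -⅓ - ⅓ = -⅔ ≈ -0.66667)
m(c, d) = -14/3 + d (m(c, d) = (d - 4) - ⅔ = (-4 + d) - ⅔ = -14/3 + d)
Z(I) = 2*I² (Z(I) = (2*I)*I = 2*I²)
m(-2, -6)*Z(-41 + (-33 - 1*29)) = (-14/3 - 6)*(2*(-41 + (-33 - 1*29))²) = -64*(-41 + (-33 - 29))²/3 = -64*(-41 - 62)²/3 = -64*(-103)²/3 = -64*10609/3 = -32/3*21218 = -678976/3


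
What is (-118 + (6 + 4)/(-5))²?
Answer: 14400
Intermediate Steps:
(-118 + (6 + 4)/(-5))² = (-118 - ⅕*10)² = (-118 - 2)² = (-120)² = 14400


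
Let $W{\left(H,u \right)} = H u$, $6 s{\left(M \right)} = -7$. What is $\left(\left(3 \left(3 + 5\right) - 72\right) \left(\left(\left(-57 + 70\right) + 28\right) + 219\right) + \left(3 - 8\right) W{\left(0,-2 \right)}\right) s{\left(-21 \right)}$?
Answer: $14560$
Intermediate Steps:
$s{\left(M \right)} = - \frac{7}{6}$ ($s{\left(M \right)} = \frac{1}{6} \left(-7\right) = - \frac{7}{6}$)
$\left(\left(3 \left(3 + 5\right) - 72\right) \left(\left(\left(-57 + 70\right) + 28\right) + 219\right) + \left(3 - 8\right) W{\left(0,-2 \right)}\right) s{\left(-21 \right)} = \left(\left(3 \left(3 + 5\right) - 72\right) \left(\left(\left(-57 + 70\right) + 28\right) + 219\right) + \left(3 - 8\right) 0 \left(-2\right)\right) \left(- \frac{7}{6}\right) = \left(\left(3 \cdot 8 - 72\right) \left(\left(13 + 28\right) + 219\right) - 0\right) \left(- \frac{7}{6}\right) = \left(\left(24 - 72\right) \left(41 + 219\right) + 0\right) \left(- \frac{7}{6}\right) = \left(\left(-48\right) 260 + 0\right) \left(- \frac{7}{6}\right) = \left(-12480 + 0\right) \left(- \frac{7}{6}\right) = \left(-12480\right) \left(- \frac{7}{6}\right) = 14560$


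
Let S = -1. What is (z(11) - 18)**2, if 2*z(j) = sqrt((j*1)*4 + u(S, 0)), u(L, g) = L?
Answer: (36 - sqrt(43))**2/4 ≈ 216.72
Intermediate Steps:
z(j) = sqrt(-1 + 4*j)/2 (z(j) = sqrt((j*1)*4 - 1)/2 = sqrt(j*4 - 1)/2 = sqrt(4*j - 1)/2 = sqrt(-1 + 4*j)/2)
(z(11) - 18)**2 = (sqrt(-1 + 4*11)/2 - 18)**2 = (sqrt(-1 + 44)/2 - 18)**2 = (sqrt(43)/2 - 18)**2 = (-18 + sqrt(43)/2)**2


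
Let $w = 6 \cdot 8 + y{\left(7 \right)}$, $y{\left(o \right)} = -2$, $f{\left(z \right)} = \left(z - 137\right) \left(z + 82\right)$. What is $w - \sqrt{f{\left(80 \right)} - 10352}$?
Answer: $46 - i \sqrt{19586} \approx 46.0 - 139.95 i$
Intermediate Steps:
$f{\left(z \right)} = \left(-137 + z\right) \left(82 + z\right)$
$w = 46$ ($w = 6 \cdot 8 - 2 = 48 - 2 = 46$)
$w - \sqrt{f{\left(80 \right)} - 10352} = 46 - \sqrt{\left(-11234 + 80^{2} - 4400\right) - 10352} = 46 - \sqrt{\left(-11234 + 6400 - 4400\right) - 10352} = 46 - \sqrt{-9234 - 10352} = 46 - \sqrt{-19586} = 46 - i \sqrt{19586}$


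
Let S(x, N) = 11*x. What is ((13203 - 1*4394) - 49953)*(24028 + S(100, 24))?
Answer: -1033866432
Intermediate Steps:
((13203 - 1*4394) - 49953)*(24028 + S(100, 24)) = ((13203 - 1*4394) - 49953)*(24028 + 11*100) = ((13203 - 4394) - 49953)*(24028 + 1100) = (8809 - 49953)*25128 = -41144*25128 = -1033866432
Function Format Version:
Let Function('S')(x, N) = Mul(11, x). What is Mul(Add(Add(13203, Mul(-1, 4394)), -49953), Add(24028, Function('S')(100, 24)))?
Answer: -1033866432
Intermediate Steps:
Mul(Add(Add(13203, Mul(-1, 4394)), -49953), Add(24028, Function('S')(100, 24))) = Mul(Add(Add(13203, Mul(-1, 4394)), -49953), Add(24028, Mul(11, 100))) = Mul(Add(Add(13203, -4394), -49953), Add(24028, 1100)) = Mul(Add(8809, -49953), 25128) = Mul(-41144, 25128) = -1033866432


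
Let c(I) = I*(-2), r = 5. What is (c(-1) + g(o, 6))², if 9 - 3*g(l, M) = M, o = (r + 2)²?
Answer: 9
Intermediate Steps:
o = 49 (o = (5 + 2)² = 7² = 49)
c(I) = -2*I
g(l, M) = 3 - M/3
(c(-1) + g(o, 6))² = (-2*(-1) + (3 - ⅓*6))² = (2 + (3 - 2))² = (2 + 1)² = 3² = 9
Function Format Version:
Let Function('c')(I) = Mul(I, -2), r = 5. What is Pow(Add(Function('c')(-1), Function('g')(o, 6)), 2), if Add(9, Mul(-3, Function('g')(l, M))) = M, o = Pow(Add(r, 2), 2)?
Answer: 9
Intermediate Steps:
o = 49 (o = Pow(Add(5, 2), 2) = Pow(7, 2) = 49)
Function('c')(I) = Mul(-2, I)
Function('g')(l, M) = Add(3, Mul(Rational(-1, 3), M))
Pow(Add(Function('c')(-1), Function('g')(o, 6)), 2) = Pow(Add(Mul(-2, -1), Add(3, Mul(Rational(-1, 3), 6))), 2) = Pow(Add(2, Add(3, -2)), 2) = Pow(Add(2, 1), 2) = Pow(3, 2) = 9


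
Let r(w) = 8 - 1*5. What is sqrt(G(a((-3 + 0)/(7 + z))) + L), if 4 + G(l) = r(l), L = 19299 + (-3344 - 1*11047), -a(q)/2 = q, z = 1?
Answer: sqrt(4907) ≈ 70.050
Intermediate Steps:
r(w) = 3 (r(w) = 8 - 5 = 3)
a(q) = -2*q
L = 4908 (L = 19299 + (-3344 - 11047) = 19299 - 14391 = 4908)
G(l) = -1 (G(l) = -4 + 3 = -1)
sqrt(G(a((-3 + 0)/(7 + z))) + L) = sqrt(-1 + 4908) = sqrt(4907)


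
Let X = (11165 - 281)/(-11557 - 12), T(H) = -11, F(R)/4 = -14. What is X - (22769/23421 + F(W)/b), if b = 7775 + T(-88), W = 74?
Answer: -334094216513/175309534203 ≈ -1.9057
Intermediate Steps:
F(R) = -56 (F(R) = 4*(-14) = -56)
X = -10884/11569 (X = 10884/(-11569) = 10884*(-1/11569) = -10884/11569 ≈ -0.94079)
b = 7764 (b = 7775 - 11 = 7764)
X - (22769/23421 + F(W)/b) = -10884/11569 - (22769/23421 - 56/7764) = -10884/11569 - (22769*(1/23421) - 56*1/7764) = -10884/11569 - (22769/23421 - 14/1941) = -10884/11569 - 1*14622245/15153387 = -10884/11569 - 14622245/15153387 = -334094216513/175309534203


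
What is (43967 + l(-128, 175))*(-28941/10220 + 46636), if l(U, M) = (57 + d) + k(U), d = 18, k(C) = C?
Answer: 10464508125903/5110 ≈ 2.0478e+9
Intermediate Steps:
l(U, M) = 75 + U (l(U, M) = (57 + 18) + U = 75 + U)
(43967 + l(-128, 175))*(-28941/10220 + 46636) = (43967 + (75 - 128))*(-28941/10220 + 46636) = (43967 - 53)*(-28941*1/10220 + 46636) = 43914*(-28941/10220 + 46636) = 43914*(476590979/10220) = 10464508125903/5110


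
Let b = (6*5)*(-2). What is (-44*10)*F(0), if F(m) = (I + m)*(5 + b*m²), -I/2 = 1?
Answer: 4400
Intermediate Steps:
I = -2 (I = -2*1 = -2)
b = -60 (b = 30*(-2) = -60)
F(m) = (-2 + m)*(5 - 60*m²)
(-44*10)*F(0) = (-44*10)*(-10 - 60*0³ + 5*0 + 120*0²) = -440*(-10 - 60*0 + 0 + 120*0) = -440*(-10 + 0 + 0 + 0) = -440*(-10) = 4400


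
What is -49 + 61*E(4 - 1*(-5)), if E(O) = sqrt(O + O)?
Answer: -49 + 183*sqrt(2) ≈ 209.80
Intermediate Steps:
E(O) = sqrt(2)*sqrt(O) (E(O) = sqrt(2*O) = sqrt(2)*sqrt(O))
-49 + 61*E(4 - 1*(-5)) = -49 + 61*(sqrt(2)*sqrt(4 - 1*(-5))) = -49 + 61*(sqrt(2)*sqrt(4 + 5)) = -49 + 61*(sqrt(2)*sqrt(9)) = -49 + 61*(sqrt(2)*3) = -49 + 61*(3*sqrt(2)) = -49 + 183*sqrt(2)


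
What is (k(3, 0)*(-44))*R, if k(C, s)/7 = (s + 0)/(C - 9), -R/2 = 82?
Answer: 0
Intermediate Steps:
R = -164 (R = -2*82 = -164)
k(C, s) = 7*s/(-9 + C) (k(C, s) = 7*((s + 0)/(C - 9)) = 7*(s/(-9 + C)) = 7*s/(-9 + C))
(k(3, 0)*(-44))*R = ((7*0/(-9 + 3))*(-44))*(-164) = ((7*0/(-6))*(-44))*(-164) = ((7*0*(-1/6))*(-44))*(-164) = (0*(-44))*(-164) = 0*(-164) = 0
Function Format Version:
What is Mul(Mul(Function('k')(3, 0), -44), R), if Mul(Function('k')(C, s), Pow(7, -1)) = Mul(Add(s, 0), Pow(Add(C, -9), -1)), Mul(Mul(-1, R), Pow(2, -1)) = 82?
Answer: 0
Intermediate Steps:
R = -164 (R = Mul(-2, 82) = -164)
Function('k')(C, s) = Mul(7, s, Pow(Add(-9, C), -1)) (Function('k')(C, s) = Mul(7, Mul(Add(s, 0), Pow(Add(C, -9), -1))) = Mul(7, Mul(s, Pow(Add(-9, C), -1))) = Mul(7, s, Pow(Add(-9, C), -1)))
Mul(Mul(Function('k')(3, 0), -44), R) = Mul(Mul(Mul(7, 0, Pow(Add(-9, 3), -1)), -44), -164) = Mul(Mul(Mul(7, 0, Pow(-6, -1)), -44), -164) = Mul(Mul(Mul(7, 0, Rational(-1, 6)), -44), -164) = Mul(Mul(0, -44), -164) = Mul(0, -164) = 0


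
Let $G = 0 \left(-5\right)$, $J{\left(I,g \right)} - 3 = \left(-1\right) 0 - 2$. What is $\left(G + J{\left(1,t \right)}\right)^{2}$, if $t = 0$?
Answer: $1$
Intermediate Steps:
$J{\left(I,g \right)} = 1$ ($J{\left(I,g \right)} = 3 - 2 = 1$)
$G = 0$
$\left(G + J{\left(1,t \right)}\right)^{2} = \left(0 + 1\right)^{2} = 1^{2} = 1$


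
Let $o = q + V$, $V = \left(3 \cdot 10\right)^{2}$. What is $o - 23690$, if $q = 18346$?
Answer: $-4444$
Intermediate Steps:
$V = 900$ ($V = 30^{2} = 900$)
$o = 19246$ ($o = 18346 + 900 = 19246$)
$o - 23690 = 19246 - 23690 = -4444$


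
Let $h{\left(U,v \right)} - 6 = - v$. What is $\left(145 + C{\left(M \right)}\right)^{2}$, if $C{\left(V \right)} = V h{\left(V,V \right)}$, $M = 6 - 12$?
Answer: $5329$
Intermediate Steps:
$h{\left(U,v \right)} = 6 - v$
$M = -6$ ($M = 6 - 12 = -6$)
$C{\left(V \right)} = V \left(6 - V\right)$
$\left(145 + C{\left(M \right)}\right)^{2} = \left(145 - 6 \left(6 - -6\right)\right)^{2} = \left(145 - 6 \left(6 + 6\right)\right)^{2} = \left(145 - 72\right)^{2} = 73^{2} = 5329$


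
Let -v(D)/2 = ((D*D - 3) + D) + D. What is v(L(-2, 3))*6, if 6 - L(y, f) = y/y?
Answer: -384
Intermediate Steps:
L(y, f) = 5 (L(y, f) = 6 - y/y = 6 - 1*1 = 6 - 1 = 5)
v(D) = 6 - 4*D - 2*D² (v(D) = -2*(((D*D - 3) + D) + D) = -2*(((D² - 3) + D) + D) = -2*(((-3 + D²) + D) + D) = -2*((-3 + D + D²) + D) = -2*(-3 + D² + 2*D) = 6 - 4*D - 2*D²)
v(L(-2, 3))*6 = (6 - 4*5 - 2*5²)*6 = (6 - 20 - 2*25)*6 = (6 - 20 - 50)*6 = -64*6 = -384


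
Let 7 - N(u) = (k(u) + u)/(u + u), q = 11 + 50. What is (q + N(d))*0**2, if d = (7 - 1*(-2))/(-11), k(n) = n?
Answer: 0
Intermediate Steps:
d = -9/11 (d = (7 + 2)*(-1/11) = 9*(-1/11) = -9/11 ≈ -0.81818)
q = 61
N(u) = 6 (N(u) = 7 - (u + u)/(u + u) = 7 - 2*u/(2*u) = 7 - 2*u*1/(2*u) = 7 - 1*1 = 7 - 1 = 6)
(q + N(d))*0**2 = (61 + 6)*0**2 = 67*0 = 0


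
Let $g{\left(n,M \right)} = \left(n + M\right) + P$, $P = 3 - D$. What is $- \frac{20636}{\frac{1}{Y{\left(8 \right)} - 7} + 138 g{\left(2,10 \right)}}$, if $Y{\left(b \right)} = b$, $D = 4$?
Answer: $- \frac{2948}{217} \approx -13.585$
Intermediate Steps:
$P = -1$ ($P = 3 - 4 = -1$)
$g{\left(n,M \right)} = -1 + M + n$ ($g{\left(n,M \right)} = \left(n + M\right) - 1 = \left(M + n\right) - 1 = -1 + M + n$)
$- \frac{20636}{\frac{1}{Y{\left(8 \right)} - 7} + 138 g{\left(2,10 \right)}} = - \frac{20636}{\frac{1}{8 - 7} + 138 \left(-1 + 10 + 2\right)} = - \frac{20636}{1^{-1} + 138 \cdot 11} = - \frac{20636}{1 + 1518} = - \frac{20636}{1519} = \left(-20636\right) \frac{1}{1519} = - \frac{2948}{217}$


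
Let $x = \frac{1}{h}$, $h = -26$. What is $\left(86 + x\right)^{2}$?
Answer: $\frac{4995225}{676} \approx 7389.4$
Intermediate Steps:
$x = - \frac{1}{26}$ ($x = \frac{1}{-26} = - \frac{1}{26} \approx -0.038462$)
$\left(86 + x\right)^{2} = \left(86 - \frac{1}{26}\right)^{2} = \left(\frac{2235}{26}\right)^{2} = \frac{4995225}{676}$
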